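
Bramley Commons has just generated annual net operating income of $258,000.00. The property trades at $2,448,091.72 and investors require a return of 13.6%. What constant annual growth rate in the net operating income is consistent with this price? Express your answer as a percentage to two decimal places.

P = D₀(1+g)/(r−g) ⇒ P(r−g) = D₀(1+g) ⇒ g(P+D₀) = P·r − D₀
g = (P·r − D₀)/(P + D₀) = ($2,448,091.72×0.136 − $258,000.00) / ($2,448,091.72 + $258,000.00) = 0.027693

2.77%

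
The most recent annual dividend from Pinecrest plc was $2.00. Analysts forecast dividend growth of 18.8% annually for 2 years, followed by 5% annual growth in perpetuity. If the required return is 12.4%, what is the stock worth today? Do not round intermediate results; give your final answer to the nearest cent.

D_1 = 2.37600
D_2 = 2.82269
Terminal value at year 2: TV = D_2×(1+g_2)/(r−g_2) = 2.96382/0.074 = 40.05165
P_0 = D_1/(1+r)^1 + D_2/(1+r)^2 + TV/(1+r)^2
    = 2.11388 + 2.23424 + 31.70209 = 36.05021

$36.05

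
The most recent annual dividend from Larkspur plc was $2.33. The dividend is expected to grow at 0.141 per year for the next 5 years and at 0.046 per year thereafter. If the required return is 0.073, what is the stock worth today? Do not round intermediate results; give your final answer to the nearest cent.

D_1 = 2.65853
D_2 = 3.03338
D_3 = 3.46109
D_4 = 3.94910
D_5 = 4.50593
Terminal value at year 5: TV = D_5×(1+g_2)/(r−g_2) = 4.71320/0.027 = 174.56295
P_0 = D_1/(1+r)^1 + D_2/(1+r)^2 + D_3/(1+r)^3 + D_4/(1+r)^4 + D_5/(1+r)^5 + TV/(1+r)^5
    = 2.47766 + 2.63468 + 2.80165 + 2.97920 + 3.16800 + 122.73077 = 136.79196

$136.79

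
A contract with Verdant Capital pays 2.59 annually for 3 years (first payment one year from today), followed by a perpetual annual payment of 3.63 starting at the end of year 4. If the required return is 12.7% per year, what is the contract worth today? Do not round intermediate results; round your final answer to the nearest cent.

PV of 3-year annuity: 2.59 × [1 − (1+0.127)^−3] / 0.127 = 6.14667
Perpetuity value at year 3: 3.63 / 0.127 = 28.58268
PV of perpetuity: 28.58268 / (1+0.127)^3 = 19.96784
Total PV = 6.14667 + 19.96784 = 26.11452

26.11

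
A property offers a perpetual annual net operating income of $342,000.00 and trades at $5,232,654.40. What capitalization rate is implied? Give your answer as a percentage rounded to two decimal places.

6.54%

P = C/r ⇒ r = C/P = $342,000.00/$5,232,654.40 = 0.065359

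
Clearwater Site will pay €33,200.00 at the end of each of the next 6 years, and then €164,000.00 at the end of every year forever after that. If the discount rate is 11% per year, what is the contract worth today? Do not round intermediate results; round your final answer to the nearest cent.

€937554.74

PV of 6-year annuity: €33,200.00 × [1 − (1+0.11)^−6] / 0.11 = 140453.85674
Perpetuity value at year 6: €164,000.00 / 0.11 = 1490909.09091
PV of perpetuity: 1490909.09091 / (1+0.11)^6 = 797100.88290
Total PV = 140453.85674 + 797100.88290 = 937554.73964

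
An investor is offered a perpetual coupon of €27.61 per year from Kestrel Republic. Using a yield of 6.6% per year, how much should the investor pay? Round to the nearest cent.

Level perpetuity: PV = C / r = €27.61 / 0.066 = €418.33

€418.33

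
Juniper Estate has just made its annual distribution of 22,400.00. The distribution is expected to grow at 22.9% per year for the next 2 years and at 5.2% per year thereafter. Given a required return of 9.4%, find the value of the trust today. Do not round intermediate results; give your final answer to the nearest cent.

761515.66

D_1 = 27529.60000
D_2 = 33833.87840
Terminal value at year 2: TV = D_2×(1+g_2)/(r−g_2) = 35593.24008/0.042 = 847458.09707
P_0 = D_1/(1+r)^1 + D_2/(1+r)^2 + TV/(1+r)^2
    = 25164.16819 + 28269.43575 + 708082.05725 = 761515.66118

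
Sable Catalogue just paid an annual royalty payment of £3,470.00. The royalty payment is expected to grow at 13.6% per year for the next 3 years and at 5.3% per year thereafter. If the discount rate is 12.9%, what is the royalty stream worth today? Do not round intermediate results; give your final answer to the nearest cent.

£59517.21

D_1 = 3941.92000
D_2 = 4478.02112
D_3 = 5087.03199
Terminal value at year 3: TV = D_3×(1+g_2)/(r−g_2) = 5356.64469/0.076 = 70482.16695
P_0 = D_1/(1+r)^1 + D_2/(1+r)^2 + D_3/(1+r)^3 + TV/(1+r)^3
    = 3491.51461 + 3513.16262 + 3534.94485 + 48977.59121 = 59517.21330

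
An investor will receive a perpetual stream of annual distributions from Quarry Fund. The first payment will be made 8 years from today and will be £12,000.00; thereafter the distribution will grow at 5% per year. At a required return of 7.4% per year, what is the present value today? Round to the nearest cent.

Value at end of year 7: C₁ / (r − g) = £12,000.00 / (0.074 − 0.05) = £500,000.0000
Discount to today: PV = £500,000.0000 / (1 + 0.074)^7 = £500,000.0000 / 1.648276 = £303,347.23

£303347.23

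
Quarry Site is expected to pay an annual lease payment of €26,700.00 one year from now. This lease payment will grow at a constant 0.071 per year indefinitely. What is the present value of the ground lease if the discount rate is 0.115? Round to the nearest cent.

€606818.18

Growing perpetuity: P = D₁ / (r − g) = €26,700.0000 / (0.115 − 0.071) = €606,818.18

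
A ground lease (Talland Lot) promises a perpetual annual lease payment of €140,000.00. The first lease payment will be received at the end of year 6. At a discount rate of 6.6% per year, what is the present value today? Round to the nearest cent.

€1540983.81

Value at end of year 5: C / r = €140,000.00 / 0.066 = €2,121,212.1212
Discount to today: PV = €2,121,212.1212 / (1 + 0.066)^5 = €2,121,212.1212 / 1.376531 = €1,540,983.81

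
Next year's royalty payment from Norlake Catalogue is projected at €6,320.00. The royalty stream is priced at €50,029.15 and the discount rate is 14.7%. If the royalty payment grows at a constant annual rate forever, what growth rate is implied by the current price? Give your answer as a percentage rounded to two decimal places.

P = D₁/(r−g) ⇒ g = r − D₁/P = 0.147 − €6,320.00/€50,029.15 = 0.020674

2.07%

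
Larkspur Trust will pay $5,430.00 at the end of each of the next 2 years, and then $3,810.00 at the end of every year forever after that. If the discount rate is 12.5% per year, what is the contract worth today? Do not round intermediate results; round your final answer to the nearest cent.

$33200.00

PV of 2-year annuity: $5,430.00 × [1 − (1+0.125)^−2] / 0.125 = 9117.03704
Perpetuity value at year 2: $3,810.00 / 0.125 = 30480.00000
PV of perpetuity: 30480.00000 / (1+0.125)^2 = 24082.96296
Total PV = 9117.03704 + 24082.96296 = 33200.00000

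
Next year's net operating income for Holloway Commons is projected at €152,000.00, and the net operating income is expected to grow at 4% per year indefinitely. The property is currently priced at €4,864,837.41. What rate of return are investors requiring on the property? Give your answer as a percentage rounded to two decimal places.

P = D₁/(r − g) ⇒ r = D₁/P + g = €152,000.0000/€4,864,837.41 + 0.04 = 0.031245 + 0.04 = 0.071245

7.12%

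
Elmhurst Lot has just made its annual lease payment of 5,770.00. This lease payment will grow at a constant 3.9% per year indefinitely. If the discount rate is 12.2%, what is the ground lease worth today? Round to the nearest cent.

D₁ = D₀ × (1 + g) = 5,770.00 × 1.039 = 5,995.0300
Growing perpetuity: P = D₁ / (r − g) = 5,995.0300 / (0.122 − 0.039) = 72,229.28

72229.28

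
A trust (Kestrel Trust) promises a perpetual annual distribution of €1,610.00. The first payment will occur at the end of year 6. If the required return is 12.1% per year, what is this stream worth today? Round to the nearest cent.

Value at end of year 5: C / r = €1,610.00 / 0.121 = €13,305.7851
Discount to today: PV = €13,305.7851 / (1 + 0.121)^5 = €13,305.7851 / 1.770223 = €7,516.44

€7516.44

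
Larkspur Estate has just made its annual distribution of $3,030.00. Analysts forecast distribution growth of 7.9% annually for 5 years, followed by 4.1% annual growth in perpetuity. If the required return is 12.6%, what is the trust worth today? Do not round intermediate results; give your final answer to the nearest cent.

$43339.23

D_1 = 3269.37000
D_2 = 3527.65023
D_3 = 3806.33460
D_4 = 4107.03503
D_5 = 4431.49080
Terminal value at year 5: TV = D_5×(1+g_2)/(r−g_2) = 4613.18192/0.085 = 54272.72849
P_0 = D_1/(1+r)^1 + D_2/(1+r)^2 + D_3/(1+r)^3 + D_4/(1+r)^4 + D_5/(1+r)^5 + TV/(1+r)^5
    = 2903.52575 + 2782.33063 + 2666.19427 + 2554.90552 + 2448.26204 + 29984.00925 = 43339.22747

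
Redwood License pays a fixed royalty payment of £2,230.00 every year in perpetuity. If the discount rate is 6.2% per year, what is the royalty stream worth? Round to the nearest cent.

£35967.74

Level perpetuity: PV = C / r = £2,230.00 / 0.062 = £35,967.74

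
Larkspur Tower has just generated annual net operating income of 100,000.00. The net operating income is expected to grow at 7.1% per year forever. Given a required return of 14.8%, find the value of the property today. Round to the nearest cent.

D₁ = D₀ × (1 + g) = 100,000.00 × 1.071 = 107,100.0000
Growing perpetuity: P = D₁ / (r − g) = 107,100.0000 / (0.148 − 0.071) = 1,390,909.09

1390909.09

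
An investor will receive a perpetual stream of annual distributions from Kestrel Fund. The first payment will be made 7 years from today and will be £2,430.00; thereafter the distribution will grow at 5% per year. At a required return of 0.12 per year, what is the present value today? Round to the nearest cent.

Value at end of year 6: C₁ / (r − g) = £2,430.00 / (0.12 − 0.05) = £34,714.2857
Discount to today: PV = £34,714.2857 / (1 + 0.12)^6 = £34,714.2857 / 1.973823 = £17,587.34

£17587.34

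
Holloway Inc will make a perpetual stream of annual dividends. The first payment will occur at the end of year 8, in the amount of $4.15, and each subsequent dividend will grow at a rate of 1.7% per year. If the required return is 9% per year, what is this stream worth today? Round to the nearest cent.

Value at end of year 7: C₁ / (r − g) = $4.15 / (0.09 − 0.017) = $56.8493
Discount to today: PV = $56.8493 / (1 + 0.09)^7 = $56.8493 / 1.828039 = $31.10

$31.10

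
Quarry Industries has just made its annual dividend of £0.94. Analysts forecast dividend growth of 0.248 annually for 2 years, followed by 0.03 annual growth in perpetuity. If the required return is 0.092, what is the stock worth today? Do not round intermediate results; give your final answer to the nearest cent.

D_1 = 1.17312
D_2 = 1.46405
Terminal value at year 2: TV = D_2×(1+g_2)/(r−g_2) = 1.50798/0.062 = 24.32218
P_0 = D_1/(1+r)^1 + D_2/(1+r)^2 + TV/(1+r)^2
    = 1.07429 + 1.22776 + 20.39658 = 22.69862

£22.70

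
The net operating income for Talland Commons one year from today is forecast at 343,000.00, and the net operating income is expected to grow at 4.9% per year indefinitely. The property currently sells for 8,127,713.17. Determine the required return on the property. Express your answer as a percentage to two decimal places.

9.12%

P = D₁/(r − g) ⇒ r = D₁/P + g = 343,000.0000/8,127,713.17 + 0.049 = 0.042201 + 0.049 = 0.091201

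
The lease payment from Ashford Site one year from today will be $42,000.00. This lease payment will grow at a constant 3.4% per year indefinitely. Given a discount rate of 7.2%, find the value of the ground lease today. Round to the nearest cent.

$1105263.16

Growing perpetuity: P = D₁ / (r − g) = $42,000.0000 / (0.072 − 0.034) = $1,105,263.16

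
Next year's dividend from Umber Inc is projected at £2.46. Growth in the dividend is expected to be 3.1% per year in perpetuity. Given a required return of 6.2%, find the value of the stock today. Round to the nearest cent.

Growing perpetuity: P = D₁ / (r − g) = £2.4600 / (0.062 − 0.031) = £79.35

£79.35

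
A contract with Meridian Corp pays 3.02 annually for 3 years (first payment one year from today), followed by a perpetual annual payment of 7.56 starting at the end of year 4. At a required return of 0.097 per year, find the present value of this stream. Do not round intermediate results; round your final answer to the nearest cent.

PV of 3-year annuity: 3.02 × [1 − (1+0.097)^−3] / 0.097 = 7.55014
Perpetuity value at year 3: 7.56 / 0.097 = 77.93814
PV of perpetuity: 77.93814 / (1+0.097)^3 = 59.03780
Total PV = 7.55014 + 59.03780 = 66.58794

66.59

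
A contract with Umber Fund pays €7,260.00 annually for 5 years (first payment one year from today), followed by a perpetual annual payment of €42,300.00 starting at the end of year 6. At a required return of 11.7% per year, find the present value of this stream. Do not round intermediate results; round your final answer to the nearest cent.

PV of 5-year annuity: €7,260.00 × [1 − (1+0.117)^−5] / 0.117 = 26366.34842
Perpetuity value at year 5: €42,300.00 / 0.117 = 361538.46154
PV of perpetuity: 361538.46154 / (1+0.117)^5 = 207916.34885
Total PV = 26366.34842 + 207916.34885 = 234282.69727

€234282.70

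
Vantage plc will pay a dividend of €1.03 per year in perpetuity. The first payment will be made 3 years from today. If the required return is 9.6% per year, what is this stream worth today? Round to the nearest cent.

Value at end of year 2: C / r = €1.03 / 0.096 = €10.7292
Discount to today: PV = €10.7292 / (1 + 0.096)^2 = €10.7292 / 1.201216 = €8.93

€8.93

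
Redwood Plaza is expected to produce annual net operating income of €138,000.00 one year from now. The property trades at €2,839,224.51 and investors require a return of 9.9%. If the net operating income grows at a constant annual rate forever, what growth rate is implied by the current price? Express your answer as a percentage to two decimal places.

5.04%

P = D₁/(r−g) ⇒ g = r − D₁/P = 0.099 − €138,000.00/€2,839,224.51 = 0.050395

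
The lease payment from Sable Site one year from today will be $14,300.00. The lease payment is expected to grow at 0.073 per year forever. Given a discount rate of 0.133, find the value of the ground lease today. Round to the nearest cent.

Growing perpetuity: P = D₁ / (r − g) = $14,300.0000 / (0.133 − 0.073) = $238,333.33

$238333.33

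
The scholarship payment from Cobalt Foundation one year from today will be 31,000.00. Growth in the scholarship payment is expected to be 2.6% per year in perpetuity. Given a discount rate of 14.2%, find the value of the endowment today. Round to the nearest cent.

Growing perpetuity: P = D₁ / (r − g) = 31,000.0000 / (0.142 − 0.026) = 267,241.38

267241.38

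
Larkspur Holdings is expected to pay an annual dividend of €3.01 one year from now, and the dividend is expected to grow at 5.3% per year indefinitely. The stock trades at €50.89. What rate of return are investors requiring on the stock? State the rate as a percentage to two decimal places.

11.21%

P = D₁/(r − g) ⇒ r = D₁/P + g = €3.0100/€50.89 + 0.053 = 0.059147 + 0.053 = 0.112147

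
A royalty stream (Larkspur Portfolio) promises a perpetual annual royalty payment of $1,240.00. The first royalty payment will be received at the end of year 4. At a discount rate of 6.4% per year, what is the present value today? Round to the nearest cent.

Value at end of year 3: C / r = $1,240.00 / 0.064 = $19,375.0000
Discount to today: PV = $19,375.0000 / (1 + 0.064)^3 = $19,375.0000 / 1.204550 = $16,084.84

$16084.84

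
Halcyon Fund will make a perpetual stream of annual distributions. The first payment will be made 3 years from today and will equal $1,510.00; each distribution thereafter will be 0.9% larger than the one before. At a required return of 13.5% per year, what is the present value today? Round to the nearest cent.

$9302.82

Value at end of year 2: C₁ / (r − g) = $1,510.00 / (0.135 − 0.009) = $11,984.1270
Discount to today: PV = $11,984.1270 / (1 + 0.135)^2 = $11,984.1270 / 1.288225 = $9,302.82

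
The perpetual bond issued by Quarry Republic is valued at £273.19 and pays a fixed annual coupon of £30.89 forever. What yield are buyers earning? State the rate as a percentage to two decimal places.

P = C/r ⇒ r = C/P = £30.89/£273.19 = 0.113071

11.31%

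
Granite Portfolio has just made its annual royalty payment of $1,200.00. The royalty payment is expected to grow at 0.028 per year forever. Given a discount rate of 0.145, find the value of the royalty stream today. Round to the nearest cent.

D₁ = D₀ × (1 + g) = $1,200.00 × 1.028 = $1,233.6000
Growing perpetuity: P = D₁ / (r − g) = $1,233.6000 / (0.145 − 0.028) = $10,543.59

$10543.59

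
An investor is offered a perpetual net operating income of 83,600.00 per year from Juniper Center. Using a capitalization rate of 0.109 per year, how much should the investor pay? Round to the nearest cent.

766972.48

Level perpetuity: PV = C / r = 83,600.00 / 0.109 = 766,972.48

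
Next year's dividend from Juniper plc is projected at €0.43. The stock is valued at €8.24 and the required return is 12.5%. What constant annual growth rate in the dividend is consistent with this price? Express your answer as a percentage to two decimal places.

P = D₁/(r−g) ⇒ g = r − D₁/P = 0.125 − €0.43/€8.24 = 0.072816

7.28%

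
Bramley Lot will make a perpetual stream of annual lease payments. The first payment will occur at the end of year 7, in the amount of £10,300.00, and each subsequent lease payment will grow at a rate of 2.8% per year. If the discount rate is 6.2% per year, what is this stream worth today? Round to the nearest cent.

£211159.78

Value at end of year 6: C₁ / (r − g) = £10,300.00 / (0.062 − 0.028) = £302,941.1765
Discount to today: PV = £302,941.1765 / (1 + 0.062)^6 = £302,941.1765 / 1.434654 = £211,159.78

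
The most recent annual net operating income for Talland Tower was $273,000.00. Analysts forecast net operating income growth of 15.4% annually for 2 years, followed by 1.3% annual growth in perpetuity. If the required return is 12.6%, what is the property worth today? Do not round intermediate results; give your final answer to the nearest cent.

$3137099.09

D_1 = 315042.00000
D_2 = 363558.46800
Terminal value at year 2: TV = D_2×(1+g_2)/(r−g_2) = 368284.72808/0.113 = 3259156.88570
P_0 = D_1/(1+r)^1 + D_2/(1+r)^2 + TV/(1+r)^2
    = 279788.63233 + 286746.07611 + 2570564.38145 = 3137099.08989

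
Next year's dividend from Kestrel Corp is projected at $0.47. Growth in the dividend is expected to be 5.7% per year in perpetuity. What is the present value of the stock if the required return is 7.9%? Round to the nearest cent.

Growing perpetuity: P = D₁ / (r − g) = $0.4700 / (0.079 − 0.057) = $21.36

$21.36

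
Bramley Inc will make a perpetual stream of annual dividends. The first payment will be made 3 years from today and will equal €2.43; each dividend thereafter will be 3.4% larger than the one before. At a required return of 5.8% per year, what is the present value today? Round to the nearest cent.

€90.45

Value at end of year 2: C₁ / (r − g) = €2.43 / (0.058 − 0.034) = €101.2500
Discount to today: PV = €101.2500 / (1 + 0.058)^2 = €101.2500 / 1.119364 = €90.45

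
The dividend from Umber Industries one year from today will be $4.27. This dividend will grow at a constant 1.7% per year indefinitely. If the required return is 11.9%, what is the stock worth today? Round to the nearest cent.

$41.86

Growing perpetuity: P = D₁ / (r − g) = $4.2700 / (0.119 − 0.017) = $41.86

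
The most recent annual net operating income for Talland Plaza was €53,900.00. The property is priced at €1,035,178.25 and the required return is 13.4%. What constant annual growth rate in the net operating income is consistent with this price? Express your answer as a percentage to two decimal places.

P = D₀(1+g)/(r−g) ⇒ P(r−g) = D₀(1+g) ⇒ g(P+D₀) = P·r − D₀
g = (P·r − D₀)/(P + D₀) = (€1,035,178.25×0.134 − €53,900.00) / (€1,035,178.25 + €53,900.00) = 0.077877

7.79%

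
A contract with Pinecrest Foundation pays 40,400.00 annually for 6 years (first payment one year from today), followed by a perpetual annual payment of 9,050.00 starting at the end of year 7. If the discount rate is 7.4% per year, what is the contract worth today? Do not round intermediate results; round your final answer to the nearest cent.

PV of 6-year annuity: 40,400.00 × [1 − (1+0.074)^−6] / 0.074 = 190213.10789
Perpetuity value at year 6: 9,050.00 / 0.074 = 122297.29730
PV of perpetuity: 122297.29730 / (1+0.074)^6 = 79687.67783
Total PV = 190213.10789 + 79687.67783 = 269900.78572

269900.79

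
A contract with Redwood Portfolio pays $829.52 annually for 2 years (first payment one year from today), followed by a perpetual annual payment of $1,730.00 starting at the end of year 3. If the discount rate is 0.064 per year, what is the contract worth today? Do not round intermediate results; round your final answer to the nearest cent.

$25389.52

PV of 2-year annuity: $829.52 × [1 − (1+0.064)^−2] / 0.064 = 1512.35344
Perpetuity value at year 2: $1,730.00 / 0.064 = 27031.25000
PV of perpetuity: 27031.25000 / (1+0.064)^2 = 23877.17119
Total PV = 1512.35344 + 23877.17119 = 25389.52463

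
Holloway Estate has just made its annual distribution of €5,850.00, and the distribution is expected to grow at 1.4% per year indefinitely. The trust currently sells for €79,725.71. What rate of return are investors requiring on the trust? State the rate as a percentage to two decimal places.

D₁ = €5,850.00 × 1.014 = €5,931.9000
P = D₁/(r − g) ⇒ r = D₁/P + g = €5,931.9000/€79,725.71 + 0.014 = 0.074404 + 0.014 = 0.088404

8.84%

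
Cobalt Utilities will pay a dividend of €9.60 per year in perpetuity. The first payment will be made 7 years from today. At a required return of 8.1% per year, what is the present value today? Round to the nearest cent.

Value at end of year 6: C / r = €9.60 / 0.081 = €118.5185
Discount to today: PV = €118.5185 / (1 + 0.081)^6 = €118.5185 / 1.595711 = €74.27

€74.27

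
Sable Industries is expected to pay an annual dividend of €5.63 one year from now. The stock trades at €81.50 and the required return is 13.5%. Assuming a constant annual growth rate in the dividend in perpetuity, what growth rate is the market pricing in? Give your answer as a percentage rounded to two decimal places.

6.59%

P = D₁/(r−g) ⇒ g = r − D₁/P = 0.135 − €5.63/€81.50 = 0.065920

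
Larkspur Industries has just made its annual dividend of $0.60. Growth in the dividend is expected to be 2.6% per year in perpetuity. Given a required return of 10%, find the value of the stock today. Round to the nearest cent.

$8.32

D₁ = D₀ × (1 + g) = $0.60 × 1.026 = $0.6156
Growing perpetuity: P = D₁ / (r − g) = $0.6156 / (0.1 − 0.026) = $8.32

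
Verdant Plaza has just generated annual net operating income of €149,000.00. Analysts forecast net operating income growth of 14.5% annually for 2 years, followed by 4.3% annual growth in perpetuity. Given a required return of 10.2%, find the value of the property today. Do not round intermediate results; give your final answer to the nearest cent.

D_1 = 170605.00000
D_2 = 195342.72500
Terminal value at year 2: TV = D_2×(1+g_2)/(r−g_2) = 203742.46217/0.059 = 3453262.07076
P_0 = D_1/(1+r)^1 + D_2/(1+r)^2 + TV/(1+r)^2
    = 154813.97459 + 160854.81026 + 2843585.88309 = 3159254.66794

€3159254.67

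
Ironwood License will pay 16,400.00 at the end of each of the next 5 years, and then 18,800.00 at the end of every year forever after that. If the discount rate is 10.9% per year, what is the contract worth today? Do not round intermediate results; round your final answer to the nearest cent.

163584.55

PV of 5-year annuity: 16,400.00 × [1 − (1+0.109)^−5] / 0.109 = 60765.49481
Perpetuity value at year 5: 18,800.00 / 0.109 = 172477.06422
PV of perpetuity: 172477.06422 / (1+0.109)^5 = 102819.05798
Total PV = 60765.49481 + 102819.05798 = 163584.55279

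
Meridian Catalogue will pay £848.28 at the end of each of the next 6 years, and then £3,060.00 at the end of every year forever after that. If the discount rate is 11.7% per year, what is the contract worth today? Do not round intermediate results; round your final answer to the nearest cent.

£16982.78

PV of 6-year annuity: £848.28 × [1 − (1+0.117)^−6] / 0.117 = 3517.45980
Perpetuity value at year 6: £3,060.00 / 0.117 = 26153.84615
PV of perpetuity: 26153.84615 / (1+0.117)^6 = 13465.31526
Total PV = 3517.45980 + 13465.31526 = 16982.77506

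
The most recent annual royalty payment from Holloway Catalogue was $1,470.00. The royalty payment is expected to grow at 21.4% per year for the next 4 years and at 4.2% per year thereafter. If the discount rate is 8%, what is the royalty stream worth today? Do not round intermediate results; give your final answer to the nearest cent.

$72299.41

D_1 = 1784.58000
D_2 = 2166.48012
D_3 = 2630.10687
D_4 = 3192.94973
Terminal value at year 4: TV = D_4×(1+g_2)/(r−g_2) = 3327.05362/0.038 = 87554.04273
P_0 = D_1/(1+r)^1 + D_2/(1+r)^2 + D_3/(1+r)^3 + D_4/(1+r)^4 + TV/(1+r)^4
    = 1652.38889 + 1857.40751 + 2087.86363 + 2346.91337 + 64354.83514 = 72299.40854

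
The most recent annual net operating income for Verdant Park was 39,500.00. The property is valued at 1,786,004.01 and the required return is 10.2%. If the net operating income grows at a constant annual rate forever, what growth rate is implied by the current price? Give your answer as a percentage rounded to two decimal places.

P = D₀(1+g)/(r−g) ⇒ P(r−g) = D₀(1+g) ⇒ g(P+D₀) = P·r − D₀
g = (P·r − D₀)/(P + D₀) = (1,786,004.01×0.102 − 39,500.00) / (1,786,004.01 + 39,500.00) = 0.078155

7.82%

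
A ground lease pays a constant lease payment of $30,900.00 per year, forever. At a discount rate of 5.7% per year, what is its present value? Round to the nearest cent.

Level perpetuity: PV = C / r = $30,900.00 / 0.057 = $542,105.26

$542105.26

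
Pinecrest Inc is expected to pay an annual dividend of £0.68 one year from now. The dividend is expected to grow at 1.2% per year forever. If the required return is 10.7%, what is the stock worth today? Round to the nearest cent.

£7.16

Growing perpetuity: P = D₁ / (r − g) = £0.6800 / (0.107 − 0.012) = £7.16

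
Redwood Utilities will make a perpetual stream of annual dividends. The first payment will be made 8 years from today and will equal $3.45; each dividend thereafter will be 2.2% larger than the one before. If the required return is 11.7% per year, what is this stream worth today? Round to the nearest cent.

$16.74

Value at end of year 7: C₁ / (r − g) = $3.45 / (0.117 − 0.022) = $36.3158
Discount to today: PV = $36.3158 / (1 + 0.117)^7 = $36.3158 / 2.169563 = $16.74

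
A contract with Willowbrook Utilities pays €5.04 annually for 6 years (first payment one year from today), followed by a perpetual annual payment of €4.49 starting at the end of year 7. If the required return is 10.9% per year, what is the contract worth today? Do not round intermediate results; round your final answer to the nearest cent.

PV of 6-year annuity: €5.04 × [1 − (1+0.109)^−6] / 0.109 = 21.38348
Perpetuity value at year 6: €4.49 / 0.109 = 41.19266
PV of perpetuity: 41.19266 / (1+0.109)^6 = 22.14270
Total PV = 21.38348 + 22.14270 = 43.52617

€43.53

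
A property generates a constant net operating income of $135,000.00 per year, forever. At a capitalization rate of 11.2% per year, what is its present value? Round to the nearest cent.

$1205357.14

Level perpetuity: PV = C / r = $135,000.00 / 0.112 = $1,205,357.14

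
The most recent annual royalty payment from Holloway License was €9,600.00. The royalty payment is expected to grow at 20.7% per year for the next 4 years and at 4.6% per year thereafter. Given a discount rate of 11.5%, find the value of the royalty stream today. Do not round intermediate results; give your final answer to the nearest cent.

€246842.53

D_1 = 11587.20000
D_2 = 13985.75040
D_3 = 16880.80073
D_4 = 20375.12648
Terminal value at year 4: TV = D_4×(1+g_2)/(r−g_2) = 21312.38230/0.069 = 308875.10584
P_0 = D_1/(1+r)^1 + D_2/(1+r)^2 + D_3/(1+r)^3 + D_4/(1+r)^4 + TV/(1+r)^4
    = 10392.10762 + 11249.57301 + 12177.78889 + 13182.59300 + 199840.46781 = 246842.53034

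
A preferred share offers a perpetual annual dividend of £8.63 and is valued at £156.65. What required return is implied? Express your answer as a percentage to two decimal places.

P = C/r ⇒ r = C/P = £8.63/£156.65 = 0.055091

5.51%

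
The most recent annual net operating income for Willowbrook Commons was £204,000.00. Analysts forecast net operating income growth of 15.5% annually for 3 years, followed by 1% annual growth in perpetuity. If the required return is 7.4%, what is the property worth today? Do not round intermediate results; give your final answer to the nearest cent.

£4713139.58

D_1 = 235620.00000
D_2 = 272141.10000
D_3 = 314322.97050
Terminal value at year 3: TV = D_3×(1+g_2)/(r−g_2) = 317466.20021/0.064 = 4960409.37820
P_0 = D_1/(1+r)^1 + D_2/(1+r)^2 + D_3/(1+r)^3 + TV/(1+r)^3
    = 219385.47486 + 235931.30676 + 253725.00867 + 4004097.79307 = 4713139.58337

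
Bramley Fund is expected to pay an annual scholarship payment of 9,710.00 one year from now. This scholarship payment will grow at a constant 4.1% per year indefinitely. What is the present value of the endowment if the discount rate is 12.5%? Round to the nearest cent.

115595.24

Growing perpetuity: P = D₁ / (r − g) = 9,710.0000 / (0.125 − 0.041) = 115,595.24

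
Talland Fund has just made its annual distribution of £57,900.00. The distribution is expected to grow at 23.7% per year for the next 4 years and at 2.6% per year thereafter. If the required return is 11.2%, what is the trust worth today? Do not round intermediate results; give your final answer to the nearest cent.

£1362182.10

D_1 = 71622.30000
D_2 = 88596.78510
D_3 = 109594.22317
D_4 = 135568.05406
Terminal value at year 4: TV = D_4×(1+g_2)/(r−g_2) = 139092.82347/0.086 = 1617358.41239
P_0 = D_1/(1+r)^1 + D_2/(1+r)^2 + D_3/(1+r)^3 + D_4/(1+r)^4 + TV/(1+r)^4
    = 64408.54317 + 71648.71214 + 79702.74902 + 88662.14077 + 1057759.95853 = 1362182.10363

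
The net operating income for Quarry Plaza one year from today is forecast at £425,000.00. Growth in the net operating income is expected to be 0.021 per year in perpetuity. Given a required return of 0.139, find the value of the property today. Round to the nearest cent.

£3601694.92

Growing perpetuity: P = D₁ / (r − g) = £425,000.0000 / (0.139 − 0.021) = £3,601,694.92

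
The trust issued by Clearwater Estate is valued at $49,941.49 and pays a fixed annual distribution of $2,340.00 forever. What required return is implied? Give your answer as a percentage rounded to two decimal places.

4.69%

P = C/r ⇒ r = C/P = $2,340.00/$49,941.49 = 0.046855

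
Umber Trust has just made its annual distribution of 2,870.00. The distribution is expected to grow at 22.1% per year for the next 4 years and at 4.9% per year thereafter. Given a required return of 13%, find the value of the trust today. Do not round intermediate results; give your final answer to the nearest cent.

D_1 = 3504.27000
D_2 = 4278.71367
D_3 = 5224.30939
D_4 = 6378.88177
Terminal value at year 4: TV = D_4×(1+g_2)/(r−g_2) = 6691.44697/0.081 = 82610.45646
P_0 = D_1/(1+r)^1 + D_2/(1+r)^2 + D_3/(1+r)^3 + D_4/(1+r)^4 + TV/(1+r)^4
    = 3101.12389 + 3350.86042 + 3620.70847 + 3912.28765 + 50666.54005 = 64651.52048

64651.52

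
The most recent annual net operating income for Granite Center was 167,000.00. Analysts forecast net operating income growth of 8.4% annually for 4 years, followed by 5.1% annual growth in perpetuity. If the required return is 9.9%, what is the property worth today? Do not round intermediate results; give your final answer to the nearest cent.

4106537.13

D_1 = 181028.00000
D_2 = 196234.35200
D_3 = 212718.03757
D_4 = 230586.35272
Terminal value at year 4: TV = D_4×(1+g_2)/(r−g_2) = 242346.25671/0.048 = 5048880.34818
P_0 = D_1/(1+r)^1 + D_2/(1+r)^2 + D_3/(1+r)^3 + D_4/(1+r)^4 + TV/(1+r)^4
    = 164720.65514 + 162472.42054 + 160254.87158 + 158067.58944 + 3461021.59371 = 4106537.13041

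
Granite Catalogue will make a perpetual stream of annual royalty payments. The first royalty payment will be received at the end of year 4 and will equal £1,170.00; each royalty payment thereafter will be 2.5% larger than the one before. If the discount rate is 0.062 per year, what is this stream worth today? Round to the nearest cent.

£26400.40

Value at end of year 3: C₁ / (r − g) = £1,170.00 / (0.062 − 0.025) = £31,621.6216
Discount to today: PV = £31,621.6216 / (1 + 0.062)^3 = £31,621.6216 / 1.197770 = £26,400.40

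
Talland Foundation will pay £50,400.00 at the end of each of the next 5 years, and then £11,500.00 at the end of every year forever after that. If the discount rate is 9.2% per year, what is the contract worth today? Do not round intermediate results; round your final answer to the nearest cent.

PV of 5-year annuity: £50,400.00 × [1 − (1+0.092)^−5] / 0.092 = 195025.32270
Perpetuity value at year 5: £11,500.00 / 0.092 = 125000.00000
PV of perpetuity: 125000.00000 / (1+0.092)^5 = 80500.17438
Total PV = 195025.32270 + 80500.17438 = 275525.49708

£275525.50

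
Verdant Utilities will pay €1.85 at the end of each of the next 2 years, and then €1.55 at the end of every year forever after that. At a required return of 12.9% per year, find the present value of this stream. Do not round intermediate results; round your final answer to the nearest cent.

€12.52

PV of 2-year annuity: €1.85 × [1 − (1+0.129)^−2] / 0.129 = 3.09001
Perpetuity value at year 2: €1.55 / 0.129 = 12.01550
PV of perpetuity: 12.01550 / (1+0.129)^2 = 9.42658
Total PV = 3.09001 + 9.42658 = 12.51659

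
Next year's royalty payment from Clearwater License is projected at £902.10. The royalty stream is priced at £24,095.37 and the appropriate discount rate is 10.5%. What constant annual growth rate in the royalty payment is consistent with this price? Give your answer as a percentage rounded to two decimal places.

P = D₁/(r−g) ⇒ g = r − D₁/P = 0.105 − £902.10/£24,095.37 = 0.067561

6.76%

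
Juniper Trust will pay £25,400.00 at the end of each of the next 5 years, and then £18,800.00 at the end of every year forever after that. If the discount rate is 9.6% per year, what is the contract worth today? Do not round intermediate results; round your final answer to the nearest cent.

PV of 5-year annuity: £25,400.00 × [1 − (1+0.096)^−5] / 0.096 = 97278.02801
Perpetuity value at year 5: £18,800.00 / 0.096 = 195833.33333
PV of perpetuity: 195833.33333 / (1+0.096)^5 = 123832.27323
Total PV = 97278.02801 + 123832.27323 = 221110.30124

£221110.30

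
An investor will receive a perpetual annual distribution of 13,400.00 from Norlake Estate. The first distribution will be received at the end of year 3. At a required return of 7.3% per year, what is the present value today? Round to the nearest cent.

159434.57

Value at end of year 2: C / r = 13,400.00 / 0.073 = 183,561.6438
Discount to today: PV = 183,561.6438 / (1 + 0.073)^2 = 183,561.6438 / 1.151329 = 159,434.57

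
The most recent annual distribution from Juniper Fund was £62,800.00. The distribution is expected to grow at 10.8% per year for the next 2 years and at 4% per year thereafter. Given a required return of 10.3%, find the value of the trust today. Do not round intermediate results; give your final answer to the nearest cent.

£1172573.94

D_1 = 69582.40000
D_2 = 77097.29920
Terminal value at year 2: TV = D_2×(1+g_2)/(r−g_2) = 80181.19117/0.063 = 1272717.32013
P_0 = D_1/(1+r)^1 + D_2/(1+r)^2 + TV/(1+r)^2
    = 63084.67815 + 63370.64677 + 1046118.61340 = 1172573.93832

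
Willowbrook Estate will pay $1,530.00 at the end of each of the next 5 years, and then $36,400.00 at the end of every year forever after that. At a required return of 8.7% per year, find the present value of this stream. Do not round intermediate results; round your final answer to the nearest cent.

$281696.29

PV of 5-year annuity: $1,530.00 × [1 − (1+0.087)^−5] / 0.087 = 5997.78074
Perpetuity value at year 5: $36,400.00 / 0.087 = 418390.80460
PV of perpetuity: 418390.80460 / (1+0.087)^5 = 275698.50467
Total PV = 5997.78074 + 275698.50467 = 281696.28541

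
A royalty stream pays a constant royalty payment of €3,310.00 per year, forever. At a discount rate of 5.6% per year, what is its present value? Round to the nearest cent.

€59107.14

Level perpetuity: PV = C / r = €3,310.00 / 0.056 = €59,107.14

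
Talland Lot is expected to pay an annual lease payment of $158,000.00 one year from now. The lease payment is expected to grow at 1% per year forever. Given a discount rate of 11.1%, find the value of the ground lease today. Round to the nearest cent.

$1564356.44

Growing perpetuity: P = D₁ / (r − g) = $158,000.0000 / (0.111 − 0.01) = $1,564,356.44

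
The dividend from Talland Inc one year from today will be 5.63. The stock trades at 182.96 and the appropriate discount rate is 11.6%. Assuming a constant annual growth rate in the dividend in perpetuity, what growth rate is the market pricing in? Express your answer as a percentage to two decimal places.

8.52%

P = D₁/(r−g) ⇒ g = r − D₁/P = 0.116 − 5.63/182.96 = 0.085228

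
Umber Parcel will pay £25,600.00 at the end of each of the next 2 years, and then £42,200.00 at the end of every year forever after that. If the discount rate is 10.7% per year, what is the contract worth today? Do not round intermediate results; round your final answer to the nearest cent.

£365850.98

PV of 2-year annuity: £25,600.00 × [1 − (1+0.107)^−2] / 0.107 = 44015.86684
Perpetuity value at year 2: £42,200.00 / 0.107 = 394392.52336
PV of perpetuity: 394392.52336 / (1+0.107)^2 = 321835.11787
Total PV = 44015.86684 + 321835.11787 = 365850.98471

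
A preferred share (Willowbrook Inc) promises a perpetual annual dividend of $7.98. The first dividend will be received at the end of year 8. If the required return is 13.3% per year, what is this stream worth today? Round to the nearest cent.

$25.03

Value at end of year 7: C / r = $7.98 / 0.133 = $60.0000
Discount to today: PV = $60.0000 / (1 + 0.133)^7 = $60.0000 / 2.396676 = $25.03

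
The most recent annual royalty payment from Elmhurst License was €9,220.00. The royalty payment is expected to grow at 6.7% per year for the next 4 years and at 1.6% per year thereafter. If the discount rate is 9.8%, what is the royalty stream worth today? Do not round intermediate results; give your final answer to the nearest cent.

D_1 = 9837.74000
D_2 = 10496.86858
D_3 = 11200.15877
D_4 = 11950.56941
Terminal value at year 4: TV = D_4×(1+g_2)/(r−g_2) = 12141.77852/0.082 = 148070.46980
P_0 = D_1/(1+r)^1 + D_2/(1+r)^2 + D_3/(1+r)^3 + D_4/(1+r)^4 + TV/(1+r)^4
    = 8959.69035 + 8706.73005 + 8460.91163 + 8222.03343 + 101872.99958 = 136222.36504

€136222.37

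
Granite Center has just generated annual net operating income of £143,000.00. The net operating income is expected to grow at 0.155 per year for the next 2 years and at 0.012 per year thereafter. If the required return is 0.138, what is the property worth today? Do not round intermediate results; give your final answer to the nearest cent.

D_1 = 165165.00000
D_2 = 190765.57500
Terminal value at year 2: TV = D_2×(1+g_2)/(r−g_2) = 193054.76190/0.126 = 1532180.65000
P_0 = D_1/(1+r)^1 + D_2/(1+r)^2 + TV/(1+r)^2
    = 145136.20387 + 147304.31939 + 1183110.88272 = 1475551.40598

£1475551.41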